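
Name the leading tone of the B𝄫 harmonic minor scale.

The Bbb harmonic minor scale runs Bbb Cb Dbb Ebb Fb Gbb Ab.
Degree 7 is Ab.

Ab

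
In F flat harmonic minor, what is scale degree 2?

Degree 2 takes the letter 1 step above F, which is G.
In harmonic minor, degree 2 sits 2 semitones above the tonic. Fb + 2 semitones is pitch class 6, spelled on G as Gb.

Gb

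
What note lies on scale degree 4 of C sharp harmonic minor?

F#

The C# harmonic minor scale runs C# D# E F# G# A B#.
Degree 4 is F#.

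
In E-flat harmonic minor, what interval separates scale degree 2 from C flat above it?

Scale degree 2 of Eb harmonic minor is F.
F up to Cb: letters F→C make it a fifth; 6 semitones makes it diminished.

diminished fifth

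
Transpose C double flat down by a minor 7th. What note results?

Dbb

A seventh below C lands on the letter D.
A minor seventh spans 10 semitones, so Cbb moves to pitch class 0. On the letter D that is Dbb.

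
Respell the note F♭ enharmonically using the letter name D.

Plain D sits 2 semitones below Fb, so on the letter D the same pitch needs a double sharp: D##.

D##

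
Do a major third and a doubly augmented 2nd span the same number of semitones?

A major third spans 4 semitones; a doubly augmented second spans 4.
They are enharmonically equivalent.

Yes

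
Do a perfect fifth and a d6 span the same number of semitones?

Yes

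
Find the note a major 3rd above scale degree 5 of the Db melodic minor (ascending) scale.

Scale degree 5 of Db melodic minor (ascending) is Ab.
A major third (4 semitones) above Ab lands on the letter C, giving C.

C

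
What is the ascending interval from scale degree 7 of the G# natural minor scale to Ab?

diminished third

Scale degree 7 of G# natural minor is F#.
F# up to Ab: letters F→A make it a third; 2 semitones makes it diminished.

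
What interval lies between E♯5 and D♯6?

Counting letters E–F–G–A–B–C–D gives a seventh.
E#→D# = 10 semitones, 1 narrower than the major seventh (11), so minor.

minor seventh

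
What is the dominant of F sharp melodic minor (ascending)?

C#

The F# melodic minor (ascending) scale runs F# G# A B C# D# E#.
Degree 5 is C#.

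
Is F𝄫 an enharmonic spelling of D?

No

Two spellings are enharmonically equivalent only if they share a pitch class.
Here Fbb → 3, D → 2; 2 ≠ 3, so they are not.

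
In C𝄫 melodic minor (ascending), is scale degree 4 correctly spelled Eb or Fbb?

Each scale degree takes a distinct letter name. Degree 4 of a scale on C must use the letter F.
Fbb and Eb are enharmonically the same pitch, but only Fbb uses the letter F, so it is the correct spelling here.

Fbb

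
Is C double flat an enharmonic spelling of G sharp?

No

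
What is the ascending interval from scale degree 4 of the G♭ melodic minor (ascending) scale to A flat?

major sixth

Scale degree 4 of Gb melodic minor (ascending) is Cb.
Cb up to Ab: letters C→A make it a sixth; 9 semitones makes it major.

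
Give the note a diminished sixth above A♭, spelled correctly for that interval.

Fbb

A sixth above A lands on the letter F.
A diminished sixth spans 7 semitones, so Ab moves to pitch class 3. On the letter F that is Fbb.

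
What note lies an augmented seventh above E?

D##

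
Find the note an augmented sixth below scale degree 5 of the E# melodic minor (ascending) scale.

Scale degree 5 of E# melodic minor (ascending) is B#.
An augmented sixth (10 semitones) below B# lands on the letter D, giving D.

D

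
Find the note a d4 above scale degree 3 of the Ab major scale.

Fb

Scale degree 3 of Ab major is C.
A diminished fourth (4 semitones) above C lands on the letter F, giving Fb.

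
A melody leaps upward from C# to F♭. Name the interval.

Counting letters C–D–E–F gives a fourth.
C#→Fb = 3 semitones, 2 narrower than the perfect fourth (5), so doubly diminished.

doubly diminished fourth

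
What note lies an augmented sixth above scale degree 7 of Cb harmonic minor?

Scale degree 7 of Cb harmonic minor is Bb.
An augmented sixth (10 semitones) above Bb lands on the letter G, giving G#.

G#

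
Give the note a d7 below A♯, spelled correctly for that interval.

A down a major seventh is Bb, so the target letter is B.
From A#, a diminished seventh is 9 semitones down: B##.

B##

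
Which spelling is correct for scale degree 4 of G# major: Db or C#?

C#

Each scale degree takes a distinct letter name. Degree 4 of a scale on G must use the letter C.
C# and Db are enharmonically the same pitch, but only C# uses the letter C, so it is the correct spelling here.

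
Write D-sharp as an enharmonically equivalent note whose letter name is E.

Eb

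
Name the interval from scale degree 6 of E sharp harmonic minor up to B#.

major seventh

Scale degree 6 of E# harmonic minor is C#.
C# up to B#: letters C→B make it a seventh; 11 semitones makes it major.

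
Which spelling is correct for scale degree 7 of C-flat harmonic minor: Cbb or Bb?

Each scale degree takes a distinct letter name. Degree 7 of a scale on C must use the letter B.
Bb and Cbb are enharmonically the same pitch, but only Bb uses the letter B, so it is the correct spelling here.

Bb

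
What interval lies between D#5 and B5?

minor sixth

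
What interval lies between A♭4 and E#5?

doubly augmented fifth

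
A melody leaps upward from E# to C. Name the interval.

diminished sixth

The letter names run E→C, a span of 5 letter steps, so the interval is some kind of sixth.
E# to C is 7 semitones. A major sixth is 9, so 7 makes it diminished.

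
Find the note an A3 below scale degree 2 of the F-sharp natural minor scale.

Eb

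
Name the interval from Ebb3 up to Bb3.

The letter names run E→B, a span of 4 letter steps, so the interval is some kind of fifth.
Ebb to Bb is 8 semitones. A perfect fifth is 7, so 8 makes it augmented.

augmented fifth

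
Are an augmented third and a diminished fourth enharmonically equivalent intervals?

An augmented third spans 5 semitones; a diminished fourth spans 4.
The spans differ, so they are not enharmonic equivalents.

No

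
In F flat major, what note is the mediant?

Ab

Degree 3 takes the letter 2 steps above F, which is A.
In major, degree 3 sits 4 semitones above the tonic. Fb + 4 semitones is pitch class 8, spelled on A as Ab.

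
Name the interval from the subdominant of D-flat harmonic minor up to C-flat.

perfect fourth

The subdominant of Db harmonic minor is Gb.
Gb up to Cb: letters G→C make it a fourth; 5 semitones makes it perfect.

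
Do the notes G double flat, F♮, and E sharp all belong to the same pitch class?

Gbb = pitch class 5 and F = pitch class 5 and E# = pitch class 5 — the same pitch class, so they are enharmonic equivalents.

Yes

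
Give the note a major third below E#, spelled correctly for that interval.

C#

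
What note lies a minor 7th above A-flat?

A up a major seventh is G#, so the target letter is G.
From Ab, a minor seventh is 10 semitones up: Gb.

Gb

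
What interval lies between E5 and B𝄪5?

doubly augmented fifth

Counting letters E–F–G–A–B gives a fifth.
E→B## = 9 semitones, 2 wider than the perfect fifth (7), so doubly augmented.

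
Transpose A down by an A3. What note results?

Fb

A down a major third is F, so the target letter is F.
From A, an augmented third is 5 semitones down: Fb.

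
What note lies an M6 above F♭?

Db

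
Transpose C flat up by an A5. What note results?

C up a perfect fifth is G, so the target letter is G.
From Cb, an augmented fifth is 8 semitones up: G.

G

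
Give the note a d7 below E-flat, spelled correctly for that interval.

F#

A seventh below E lands on the letter F.
A diminished seventh spans 9 semitones, so Eb moves to pitch class 6. On the letter F that is F#.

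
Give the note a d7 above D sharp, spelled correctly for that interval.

C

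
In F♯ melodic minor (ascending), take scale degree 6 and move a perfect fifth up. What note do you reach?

Scale degree 6 of F# melodic minor (ascending) is D#.
A perfect fifth (7 semitones) above D# lands on the letter A, giving A#.

A#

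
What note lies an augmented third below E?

Cb

A third below E lands on the letter C.
An augmented third spans 5 semitones, so E moves to pitch class 11. On the letter C that is Cb.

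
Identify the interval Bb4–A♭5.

The letter names run B→A, a span of 6 letter steps, so the interval is some kind of seventh.
Bb to Ab is 10 semitones. A major seventh is 11, so 10 makes it minor.

minor seventh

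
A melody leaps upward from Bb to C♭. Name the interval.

minor second

The letter names run B→C, a span of 1 letter step, so the interval is some kind of second.
Bb to Cb is 1 semitone. A major second is 2, so 1 makes it minor.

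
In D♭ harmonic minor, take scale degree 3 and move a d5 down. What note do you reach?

Bb

Scale degree 3 of Db harmonic minor is Fb.
A diminished fifth (6 semitones) below Fb lands on the letter B, giving Bb.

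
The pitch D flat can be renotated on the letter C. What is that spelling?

C#

Db is pitch class 1. The letter C alone is pitch class 0.
To reach pitch class 1 from C requires an offset of +1 semitone, i.e. sharp: C#.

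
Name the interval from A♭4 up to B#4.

doubly augmented second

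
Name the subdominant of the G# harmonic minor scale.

Degree 4 takes the letter 3 steps above G, which is C.
In harmonic minor, degree 4 sits 5 semitones above the tonic. G# + 5 semitones is pitch class 1, spelled on C as C#.

C#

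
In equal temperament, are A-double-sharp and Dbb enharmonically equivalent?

Two spellings are enharmonically equivalent only if they share a pitch class.
Here A## → 11, Dbb → 0; 0 ≠ 11, so they are not.

No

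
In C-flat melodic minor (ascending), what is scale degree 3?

Degree 3 takes the letter 2 steps above C, which is E.
In melodic minor (ascending), degree 3 sits 3 semitones above the tonic. Cb + 3 semitones is pitch class 2, spelled on E as Ebb.

Ebb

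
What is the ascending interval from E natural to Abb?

The letter names run E→A, a span of 3 letter steps, so the interval is some kind of fourth.
E to Abb is 3 semitones. A perfect fourth is 5, so 3 makes it doubly diminished.

doubly diminished fourth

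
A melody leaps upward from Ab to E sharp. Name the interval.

The letter names run A→E, a span of 4 letter steps, so the interval is some kind of fifth.
Ab to E# is 9 semitones. A perfect fifth is 7, so 9 makes it doubly augmented.

doubly augmented fifth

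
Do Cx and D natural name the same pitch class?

Yes

C## = pitch class 2 and D = pitch class 2 — the same pitch class, so they are enharmonic equivalents.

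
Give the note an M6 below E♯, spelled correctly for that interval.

G#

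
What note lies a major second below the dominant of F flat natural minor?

The dominant of Fb natural minor is Cb.
A major second (2 semitones) below Cb lands on the letter B, giving Bbb.

Bbb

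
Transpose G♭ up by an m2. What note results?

Abb

G up a major second is A, so the target letter is A.
From Gb, a minor second is 1 semitone up: Abb.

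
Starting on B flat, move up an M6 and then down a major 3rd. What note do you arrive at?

Eb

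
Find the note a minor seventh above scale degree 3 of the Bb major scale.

C

Scale degree 3 of Bb major is D.
A minor seventh (10 semitones) above D lands on the letter C, giving C.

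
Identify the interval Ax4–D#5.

The letter names run A→D, a span of 3 letter steps, so the interval is some kind of fourth.
A## to D# is 4 semitones. A perfect fourth is 5, so 4 makes it diminished.

diminished fourth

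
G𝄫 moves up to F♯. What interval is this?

doubly augmented seventh

The letter names run G→F, a span of 6 letter steps, so the interval is some kind of seventh.
Gbb to F# is 13 semitones. A major seventh is 11, so 13 makes it doubly augmented.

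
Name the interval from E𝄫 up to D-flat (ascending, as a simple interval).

major seventh

The letter names run E→D, a span of 6 letter steps, so the interval is some kind of seventh.
Ebb to Db is 11 semitones. A major seventh is 11, so 11 makes it major.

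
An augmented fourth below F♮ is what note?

Cb

A fourth below F lands on the letter C.
An augmented fourth spans 6 semitones, so F moves to pitch class 11. On the letter C that is Cb.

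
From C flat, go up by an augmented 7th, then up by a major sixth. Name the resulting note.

G#

An augmented seventh up from Cb is B (letter B, 12 semitones up).
A major sixth up from B is G# (letter G, 9 semitones up).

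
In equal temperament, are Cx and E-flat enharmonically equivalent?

No

Two spellings are enharmonically equivalent only if they share a pitch class.
Here C## → 2, Eb → 3; 2 ≠ 3, so they are not.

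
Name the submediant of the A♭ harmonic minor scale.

Fb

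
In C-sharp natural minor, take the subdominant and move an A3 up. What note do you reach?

A##

The subdominant of C# natural minor is F#.
An augmented third (5 semitones) above F# lands on the letter A, giving A##.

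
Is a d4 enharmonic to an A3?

No

A diminished fourth spans 4 semitones; an augmented third spans 5.
The spans differ, so they are not enharmonic equivalents.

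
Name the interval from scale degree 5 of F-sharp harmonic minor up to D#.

major second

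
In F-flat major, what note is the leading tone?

Eb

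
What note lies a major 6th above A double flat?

A up a major sixth is F#, so the target letter is F.
From Abb, a major sixth is 9 semitones up: Fb.

Fb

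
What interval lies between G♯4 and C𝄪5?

augmented fourth

The letter names run G→C, a span of 3 letter steps, so the interval is some kind of fourth.
G# to C## is 6 semitones. A perfect fourth is 5, so 6 makes it augmented.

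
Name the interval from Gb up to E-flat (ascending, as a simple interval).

The letter names run G→E, a span of 5 letter steps, so the interval is some kind of sixth.
Gb to Eb is 9 semitones. A major sixth is 9, so 9 makes it major.

major sixth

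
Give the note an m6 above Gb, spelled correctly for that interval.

G up a major sixth is E, so the target letter is E.
From Gb, a minor sixth is 8 semitones up: Ebb.

Ebb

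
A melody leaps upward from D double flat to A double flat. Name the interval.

The letter names run D→A, a span of 4 letter steps, so the interval is some kind of fifth.
Dbb to Abb is 7 semitones. A perfect fifth is 7, so 7 makes it perfect.

perfect fifth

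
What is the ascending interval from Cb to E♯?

doubly augmented third

The letter names run C→E, a span of 2 letter steps, so the interval is some kind of third.
Cb to E# is 6 semitones. A major third is 4, so 6 makes it doubly augmented.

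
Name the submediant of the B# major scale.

G##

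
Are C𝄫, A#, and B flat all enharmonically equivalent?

Cbb is pitch class 10; A# is pitch class 10; Bb is pitch class 10.
All spellings map to pitch class 10, so they are enharmonically equivalent.

Yes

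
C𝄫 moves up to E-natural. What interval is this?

The letter names run C→E, a span of 2 letter steps, so the interval is some kind of third.
Cbb to E is 6 semitones. A major third is 4, so 6 makes it doubly augmented.

doubly augmented third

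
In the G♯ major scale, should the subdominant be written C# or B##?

Each scale degree takes a distinct letter name. Degree 4 of a scale on G must use the letter C.
C# and B## are enharmonically the same pitch, but only C# uses the letter C, so it is the correct spelling here.

C#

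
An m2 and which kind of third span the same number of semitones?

A minor second spans 1 semitone.
A third spanning 1 semitone is doubly diminished (the major third is 4).

doubly diminished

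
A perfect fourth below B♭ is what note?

F

B down a perfect fourth is F#, so the target letter is F.
From Bb, a perfect fourth is 5 semitones down: F.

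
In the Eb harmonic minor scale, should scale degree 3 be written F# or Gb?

Each scale degree takes a distinct letter name. Degree 3 of a scale on E must use the letter G.
Gb and F# are enharmonically the same pitch, but only Gb uses the letter G, so it is the correct spelling here.

Gb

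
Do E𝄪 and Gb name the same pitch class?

E## is pitch class 6; Gb is pitch class 6.
All spellings map to pitch class 6, so they are enharmonically equivalent.

Yes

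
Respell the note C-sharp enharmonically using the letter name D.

Plain D sits 1 semitone above C#, so on the letter D the same pitch needs a flat: Db.

Db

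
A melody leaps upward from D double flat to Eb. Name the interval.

Counting letters D–E gives a second.
Dbb→Eb = 3 semitones, 1 wider than the major second (2), so augmented.

augmented second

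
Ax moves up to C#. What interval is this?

The letter names run A→C, a span of 2 letter steps, so the interval is some kind of third.
A## to C# is 2 semitones. A major third is 4, so 2 makes it diminished.

diminished third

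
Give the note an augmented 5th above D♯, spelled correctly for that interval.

A##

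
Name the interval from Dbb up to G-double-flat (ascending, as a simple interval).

perfect fourth

The letter names run D→G, a span of 3 letter steps, so the interval is some kind of fourth.
Dbb to Gbb is 5 semitones. A perfect fourth is 5, so 5 makes it perfect.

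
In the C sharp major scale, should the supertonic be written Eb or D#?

Each scale degree takes a distinct letter name. Degree 2 of a scale on C must use the letter D.
D# and Eb are enharmonically the same pitch, but only D# uses the letter D, so it is the correct spelling here.

D#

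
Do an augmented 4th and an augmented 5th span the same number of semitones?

No

An augmented fourth spans 6 semitones; an augmented fifth spans 8.
The spans differ, so they are not enharmonic equivalents.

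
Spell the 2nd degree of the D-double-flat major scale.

Degree 2 takes the letter 1 step above D, which is E.
In major, degree 2 sits 2 semitones above the tonic. Dbb + 2 semitones is pitch class 2, spelled on E as Ebb.

Ebb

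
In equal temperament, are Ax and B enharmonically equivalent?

A## = pitch class 11 and B = pitch class 11 — the same pitch class, so they are enharmonic equivalents.

Yes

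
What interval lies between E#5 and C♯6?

minor sixth

The letter names run E→C, a span of 5 letter steps, so the interval is some kind of sixth.
E# to C# is 8 semitones. A major sixth is 9, so 8 makes it minor.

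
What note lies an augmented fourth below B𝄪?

F##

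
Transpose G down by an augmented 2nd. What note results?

A second below G lands on the letter F.
An augmented second spans 3 semitones, so G moves to pitch class 4. On the letter F that is Fb.

Fb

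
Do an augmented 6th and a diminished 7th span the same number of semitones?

An augmented sixth spans 10 semitones; a diminished seventh spans 9.
The spans differ, so they are not enharmonic equivalents.

No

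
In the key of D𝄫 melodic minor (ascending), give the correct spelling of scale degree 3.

Fbb

Degree 3 takes the letter 2 steps above D, which is F.
In melodic minor (ascending), degree 3 sits 3 semitones above the tonic. Dbb + 3 semitones is pitch class 3, spelled on F as Fbb.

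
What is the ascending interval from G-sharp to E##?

Counting letters G–A–B–C–D–E gives a sixth.
G#→E## = 10 semitones, 1 wider than the major sixth (9), so augmented.

augmented sixth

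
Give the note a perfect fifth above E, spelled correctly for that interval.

B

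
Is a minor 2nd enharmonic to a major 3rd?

A minor second spans 1 semitone; a major third spans 4.
The spans differ, so they are not enharmonic equivalents.

No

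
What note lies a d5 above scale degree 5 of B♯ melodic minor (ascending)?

Scale degree 5 of B# melodic minor (ascending) is F##.
A diminished fifth (6 semitones) above F## lands on the letter C, giving C#.

C#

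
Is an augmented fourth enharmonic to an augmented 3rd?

No

An augmented fourth spans 6 semitones; an augmented third spans 5.
The spans differ, so they are not enharmonic equivalents.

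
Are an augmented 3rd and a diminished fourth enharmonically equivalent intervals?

An augmented third spans 5 semitones; a diminished fourth spans 4.
The spans differ, so they are not enharmonic equivalents.

No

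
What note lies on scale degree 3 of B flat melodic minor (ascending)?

Db

Degree 3 takes the letter 2 steps above B, which is D.
In melodic minor (ascending), degree 3 sits 3 semitones above the tonic. Bb + 3 semitones is pitch class 1, spelled on D as Db.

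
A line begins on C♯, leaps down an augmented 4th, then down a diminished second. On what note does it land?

An augmented fourth down from C# is G (letter G, 6 semitones down).
A diminished second down from G is F## (letter F, 0 semitones down).

F##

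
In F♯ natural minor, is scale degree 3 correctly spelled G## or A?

Each scale degree takes a distinct letter name. Degree 3 of a scale on F must use the letter A.
A and G## are enharmonically the same pitch, but only A uses the letter A, so it is the correct spelling here.

A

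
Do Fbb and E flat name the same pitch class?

Yes

Fbb is pitch class 3; Eb is pitch class 3.
All spellings map to pitch class 3, so they are enharmonically equivalent.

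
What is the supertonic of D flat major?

Degree 2 takes the letter 1 step above D, which is E.
In major, degree 2 sits 2 semitones above the tonic. Db + 2 semitones is pitch class 3, spelled on E as Eb.

Eb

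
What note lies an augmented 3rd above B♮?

D##

B up a major third is D#, so the target letter is D.
From B, an augmented third is 5 semitones up: D##.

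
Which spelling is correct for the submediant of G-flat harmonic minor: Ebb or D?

Each scale degree takes a distinct letter name. Degree 6 of a scale on G must use the letter E.
Ebb and D are enharmonically the same pitch, but only Ebb uses the letter E, so it is the correct spelling here.

Ebb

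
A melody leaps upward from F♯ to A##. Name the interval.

augmented third

Counting letters F–G–A gives a third.
F#→A## = 5 semitones, 1 wider than the major third (4), so augmented.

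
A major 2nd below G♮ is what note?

G down a major second is F, so the target letter is F.
From G, a major second is 2 semitones down: F.

F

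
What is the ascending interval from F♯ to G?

Counting letters F–G gives a second.
F#→G = 1 semitone, 1 narrower than the major second (2), so minor.

minor second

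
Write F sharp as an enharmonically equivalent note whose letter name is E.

F# is pitch class 6. The letter E alone is pitch class 4.
To reach pitch class 6 from E requires an offset of +2 semitones, i.e. double sharp: E##.

E##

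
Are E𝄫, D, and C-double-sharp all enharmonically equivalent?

Ebb = pitch class 2 and D = pitch class 2 and C## = pitch class 2 — the same pitch class, so they are enharmonic equivalents.

Yes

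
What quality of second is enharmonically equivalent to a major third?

A major third spans 4 semitones.
A second spanning 4 semitones is doubly augmented (the major second is 2).

doubly augmented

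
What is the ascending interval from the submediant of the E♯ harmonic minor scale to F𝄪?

augmented fourth

The submediant of E# harmonic minor is C#.
C# up to F##: letters C→F make it a fourth; 6 semitones makes it augmented.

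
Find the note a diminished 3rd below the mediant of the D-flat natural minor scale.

The mediant of Db natural minor is Fb.
A diminished third (2 semitones) below Fb lands on the letter D, giving D.

D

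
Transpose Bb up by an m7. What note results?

Ab

B up a major seventh is A#, so the target letter is A.
From Bb, a minor seventh is 10 semitones up: Ab.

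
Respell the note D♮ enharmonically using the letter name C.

C##

Plain C sits 2 semitones below D, so on the letter C the same pitch needs a double sharp: C##.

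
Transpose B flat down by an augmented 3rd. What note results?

A third below B lands on the letter G.
An augmented third spans 5 semitones, so Bb moves to pitch class 5. On the letter G that is Gbb.

Gbb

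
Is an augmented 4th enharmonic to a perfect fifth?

No

An augmented fourth spans 6 semitones; a perfect fifth spans 7.
The spans differ, so they are not enharmonic equivalents.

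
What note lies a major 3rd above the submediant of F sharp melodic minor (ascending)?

F##

The submediant of F# melodic minor (ascending) is D#.
A major third (4 semitones) above D# lands on the letter F, giving F##.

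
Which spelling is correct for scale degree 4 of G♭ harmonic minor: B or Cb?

Cb

Each scale degree takes a distinct letter name. Degree 4 of a scale on G must use the letter C.
Cb and B are enharmonically the same pitch, but only Cb uses the letter C, so it is the correct spelling here.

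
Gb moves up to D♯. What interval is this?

The letter names run G→D, a span of 4 letter steps, so the interval is some kind of fifth.
Gb to D# is 9 semitones. A perfect fifth is 7, so 9 makes it doubly augmented.

doubly augmented fifth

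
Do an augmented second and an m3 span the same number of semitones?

Yes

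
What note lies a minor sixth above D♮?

A sixth above D lands on the letter B.
A minor sixth spans 8 semitones, so D moves to pitch class 10. On the letter B that is Bb.

Bb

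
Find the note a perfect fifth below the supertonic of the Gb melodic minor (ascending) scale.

The supertonic of Gb melodic minor (ascending) is Ab.
A perfect fifth (7 semitones) below Ab lands on the letter D, giving Db.

Db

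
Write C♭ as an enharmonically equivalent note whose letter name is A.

Plain A sits 2 semitones below Cb, so on the letter A the same pitch needs a double sharp: A##.

A##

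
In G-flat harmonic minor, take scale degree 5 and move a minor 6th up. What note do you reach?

Bbb

Scale degree 5 of Gb harmonic minor is Db.
A minor sixth (8 semitones) above Db lands on the letter B, giving Bbb.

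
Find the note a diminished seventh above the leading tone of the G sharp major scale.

The leading tone of G# major is F##.
A diminished seventh (9 semitones) above F## lands on the letter E, giving E.

E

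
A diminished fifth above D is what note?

D up a perfect fifth is A, so the target letter is A.
From D, a diminished fifth is 6 semitones up: Ab.

Ab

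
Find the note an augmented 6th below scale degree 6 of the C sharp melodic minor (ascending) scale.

Scale degree 6 of C# melodic minor (ascending) is A#.
An augmented sixth (10 semitones) below A# lands on the letter C, giving C.

C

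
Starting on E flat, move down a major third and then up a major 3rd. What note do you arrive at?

Eb

A major third down from Eb is Cb (letter C, 4 semitones down).
A major third up from Cb is Eb (letter E, 4 semitones up).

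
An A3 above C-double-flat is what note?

Eb

C up a major third is E, so the target letter is E.
From Cbb, an augmented third is 5 semitones up: Eb.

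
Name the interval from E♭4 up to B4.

Counting letters E–F–G–A–B gives a fifth.
Eb→B = 8 semitones, 1 wider than the perfect fifth (7), so augmented.

augmented fifth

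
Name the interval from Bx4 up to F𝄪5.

diminished fifth

Counting letters B–C–D–E–F gives a fifth.
B##→F## = 6 semitones, 1 narrower than the perfect fifth (7), so diminished.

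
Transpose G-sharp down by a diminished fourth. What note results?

D##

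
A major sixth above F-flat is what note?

F up a major sixth is D, so the target letter is D.
From Fb, a major sixth is 9 semitones up: Db.

Db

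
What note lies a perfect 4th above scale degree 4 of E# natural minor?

Scale degree 4 of E# natural minor is A#.
A perfect fourth (5 semitones) above A# lands on the letter D, giving D#.

D#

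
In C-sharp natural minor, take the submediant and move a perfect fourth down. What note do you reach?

E

The submediant of C# natural minor is A.
A perfect fourth (5 semitones) below A lands on the letter E, giving E.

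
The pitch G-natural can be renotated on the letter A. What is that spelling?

G is pitch class 7. The letter A alone is pitch class 9.
To reach pitch class 7 from A requires an offset of -2 semitones, i.e. double flat: Abb.

Abb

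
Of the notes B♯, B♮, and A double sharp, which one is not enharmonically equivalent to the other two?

B#

In 12-tone equal temperament, enharmonic equivalents share a pitch class. B# is pitch class 0; B is pitch class 11; A## is pitch class 11.
B and A## share pitch class 11, while B# is pitch class 0.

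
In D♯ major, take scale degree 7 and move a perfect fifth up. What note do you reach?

G##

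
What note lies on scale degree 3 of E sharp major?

The E# major scale runs E# F## G## A# B# C## D##.
Degree 3 is G##.

G##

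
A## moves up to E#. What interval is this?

diminished fifth

The letter names run A→E, a span of 4 letter steps, so the interval is some kind of fifth.
A## to E# is 6 semitones. A perfect fifth is 7, so 6 makes it diminished.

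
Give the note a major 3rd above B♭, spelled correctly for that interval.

B up a major third is D#, so the target letter is D.
From Bb, a major third is 4 semitones up: D.

D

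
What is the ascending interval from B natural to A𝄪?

augmented seventh

The letter names run B→A, a span of 6 letter steps, so the interval is some kind of seventh.
B to A## is 12 semitones. A major seventh is 11, so 12 makes it augmented.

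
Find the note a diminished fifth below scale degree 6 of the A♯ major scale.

B##

Scale degree 6 of A# major is F##.
A diminished fifth (6 semitones) below F## lands on the letter B, giving B##.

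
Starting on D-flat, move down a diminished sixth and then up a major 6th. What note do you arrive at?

A diminished sixth down from Db is F# (letter F, 7 semitones down).
A major sixth up from F# is D# (letter D, 9 semitones up).

D#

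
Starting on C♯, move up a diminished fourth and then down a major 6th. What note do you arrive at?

A diminished fourth up from C# is F (letter F, 4 semitones up).
A major sixth down from F is Ab (letter A, 9 semitones down).

Ab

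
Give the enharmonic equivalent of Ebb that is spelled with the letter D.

D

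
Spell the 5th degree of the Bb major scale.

Degree 5 takes the letter 4 steps above B, which is F.
In major, degree 5 sits 7 semitones above the tonic. Bb + 7 semitones is pitch class 5, spelled on F as F.

F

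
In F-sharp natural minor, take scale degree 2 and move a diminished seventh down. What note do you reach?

Scale degree 2 of F# natural minor is G#.
A diminished seventh (9 semitones) below G# lands on the letter A, giving A##.

A##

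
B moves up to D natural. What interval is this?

minor third

The letter names run B→D, a span of 2 letter steps, so the interval is some kind of third.
B to D is 3 semitones. A major third is 4, so 3 makes it minor.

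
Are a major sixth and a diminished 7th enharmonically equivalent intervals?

Yes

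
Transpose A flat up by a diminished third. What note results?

Cbb

A third above A lands on the letter C.
A diminished third spans 2 semitones, so Ab moves to pitch class 10. On the letter C that is Cbb.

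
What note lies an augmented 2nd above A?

B#

A up a major second is B, so the target letter is B.
From A, an augmented second is 3 semitones up: B#.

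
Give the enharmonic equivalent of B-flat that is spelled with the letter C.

Cbb

Plain C sits 2 semitones above Bb, so on the letter C the same pitch needs a double flat: Cbb.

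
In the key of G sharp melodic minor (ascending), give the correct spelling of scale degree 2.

The G# melodic minor (ascending) scale runs G# A# B C# D# E# F##.
Degree 2 is A#.

A#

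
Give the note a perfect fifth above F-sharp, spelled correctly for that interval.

F up a perfect fifth is C, so the target letter is C.
From F#, a perfect fifth is 7 semitones up: C#.

C#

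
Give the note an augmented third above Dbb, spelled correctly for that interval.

F

A third above D lands on the letter F.
An augmented third spans 5 semitones, so Dbb moves to pitch class 5. On the letter F that is F.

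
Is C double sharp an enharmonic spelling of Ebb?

Yes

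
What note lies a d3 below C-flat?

A third below C lands on the letter A.
A diminished third spans 2 semitones, so Cb moves to pitch class 9. On the letter A that is A.

A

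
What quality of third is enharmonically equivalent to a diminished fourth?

A diminished fourth spans 4 semitones.
A third spanning 4 semitones is major (the major third is 4).

major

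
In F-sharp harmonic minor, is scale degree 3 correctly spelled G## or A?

A

Each scale degree takes a distinct letter name. Degree 3 of a scale on F must use the letter A.
A and G## are enharmonically the same pitch, but only A uses the letter A, so it is the correct spelling here.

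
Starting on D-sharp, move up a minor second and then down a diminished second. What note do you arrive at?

D##

A minor second up from D# is E (letter E, 1 semitone up).
A diminished second down from E is D## (letter D, 0 semitones down).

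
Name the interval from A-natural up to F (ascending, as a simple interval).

minor sixth

The letter names run A→F, a span of 5 letter steps, so the interval is some kind of sixth.
A to F is 8 semitones. A major sixth is 9, so 8 makes it minor.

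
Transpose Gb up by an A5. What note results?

D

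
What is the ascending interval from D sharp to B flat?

Counting letters D–E–F–G–A–B gives a sixth.
D#→Bb = 7 semitones, 2 narrower than the major sixth (9), so diminished.

diminished sixth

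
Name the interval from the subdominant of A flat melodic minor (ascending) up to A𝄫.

The subdominant of Ab melodic minor (ascending) is Db.
Db up to Abb: letters D→A make it a fifth; 6 semitones makes it diminished.

diminished fifth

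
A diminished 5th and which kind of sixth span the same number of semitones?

doubly diminished

A diminished fifth spans 6 semitones.
A sixth spanning 6 semitones is doubly diminished (the major sixth is 9).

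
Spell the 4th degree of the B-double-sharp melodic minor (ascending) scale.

E##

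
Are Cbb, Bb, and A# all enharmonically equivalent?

Cbb is pitch class 10; Bb is pitch class 10; A# is pitch class 10.
All spellings map to pitch class 10, so they are enharmonically equivalent.

Yes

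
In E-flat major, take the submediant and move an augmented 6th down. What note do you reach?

Ebb

The submediant of Eb major is C.
An augmented sixth (10 semitones) below C lands on the letter E, giving Ebb.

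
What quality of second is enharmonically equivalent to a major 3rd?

doubly augmented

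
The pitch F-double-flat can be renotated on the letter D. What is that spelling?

Plain D sits 1 semitone below Fbb, so on the letter D the same pitch needs a sharp: D#.

D#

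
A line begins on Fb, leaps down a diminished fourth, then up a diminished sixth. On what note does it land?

Abb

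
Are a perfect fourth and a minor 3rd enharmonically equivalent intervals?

A perfect fourth spans 5 semitones; a minor third spans 3.
The spans differ, so they are not enharmonic equivalents.

No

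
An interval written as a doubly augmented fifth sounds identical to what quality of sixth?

A doubly augmented fifth spans 9 semitones.
A sixth spanning 9 semitones is major (the major sixth is 9).

major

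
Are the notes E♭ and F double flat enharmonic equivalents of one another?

Eb is pitch class 3; Fbb is pitch class 3.
All spellings map to pitch class 3, so they are enharmonically equivalent.

Yes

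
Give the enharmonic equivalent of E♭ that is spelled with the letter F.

Eb is pitch class 3. The letter F alone is pitch class 5.
To reach pitch class 3 from F requires an offset of -2 semitones, i.e. double flat: Fbb.

Fbb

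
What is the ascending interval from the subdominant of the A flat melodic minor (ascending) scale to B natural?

The subdominant of Ab melodic minor (ascending) is Db.
Db up to B: letters D→B make it a sixth; 10 semitones makes it augmented.

augmented sixth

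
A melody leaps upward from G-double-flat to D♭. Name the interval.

augmented fifth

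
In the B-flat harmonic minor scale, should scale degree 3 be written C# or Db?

Each scale degree takes a distinct letter name. Degree 3 of a scale on B must use the letter D.
Db and C# are enharmonically the same pitch, but only Db uses the letter D, so it is the correct spelling here.

Db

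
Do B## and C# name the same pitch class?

Yes

B## = pitch class 1 and C# = pitch class 1 — the same pitch class, so they are enharmonic equivalents.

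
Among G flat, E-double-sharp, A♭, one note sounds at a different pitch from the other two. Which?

In 12-tone equal temperament, enharmonic equivalents share a pitch class. Gb is pitch class 6; E## is pitch class 6; Ab is pitch class 8.
Gb and E## share pitch class 6, while Ab is pitch class 8.

Ab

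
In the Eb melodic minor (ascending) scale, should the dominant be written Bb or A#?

Each scale degree takes a distinct letter name. Degree 5 of a scale on E must use the letter B.
Bb and A# are enharmonically the same pitch, but only Bb uses the letter B, so it is the correct spelling here.

Bb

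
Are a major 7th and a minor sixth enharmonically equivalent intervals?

A major seventh spans 11 semitones; a minor sixth spans 8.
The spans differ, so they are not enharmonic equivalents.

No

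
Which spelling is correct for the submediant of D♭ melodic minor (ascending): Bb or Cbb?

Bb

Each scale degree takes a distinct letter name. Degree 6 of a scale on D must use the letter B.
Bb and Cbb are enharmonically the same pitch, but only Bb uses the letter B, so it is the correct spelling here.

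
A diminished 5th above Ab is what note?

Ebb

A up a perfect fifth is E, so the target letter is E.
From Ab, a diminished fifth is 6 semitones up: Ebb.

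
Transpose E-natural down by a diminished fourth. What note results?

B#

A fourth below E lands on the letter B.
A diminished fourth spans 4 semitones, so E moves to pitch class 0. On the letter B that is B#.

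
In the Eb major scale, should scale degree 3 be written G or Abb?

G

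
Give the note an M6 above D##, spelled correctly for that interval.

B##

A sixth above D lands on the letter B.
A major sixth spans 9 semitones, so D## moves to pitch class 1. On the letter B that is B##.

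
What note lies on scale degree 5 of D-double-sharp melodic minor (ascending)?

Degree 5 takes the letter 4 steps above D, which is A.
In melodic minor (ascending), degree 5 sits 7 semitones above the tonic. D## + 7 semitones is pitch class 11, spelled on A as A##.

A##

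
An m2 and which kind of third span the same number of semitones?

A minor second spans 1 semitone.
A third spanning 1 semitone is doubly diminished (the major third is 4).

doubly diminished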